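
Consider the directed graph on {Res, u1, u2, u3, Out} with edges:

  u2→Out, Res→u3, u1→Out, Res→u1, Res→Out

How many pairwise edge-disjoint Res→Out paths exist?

2

Assign every edge capacity 1; by Menger, the answer equals the max flow.
Path Res→Out (+1); total 1.
Path Res→u1→Out (+1); total 2.
No residual Res→Out path; max flow = 2.
Certifying cut of size 2: {Res→Out, Res→u1}.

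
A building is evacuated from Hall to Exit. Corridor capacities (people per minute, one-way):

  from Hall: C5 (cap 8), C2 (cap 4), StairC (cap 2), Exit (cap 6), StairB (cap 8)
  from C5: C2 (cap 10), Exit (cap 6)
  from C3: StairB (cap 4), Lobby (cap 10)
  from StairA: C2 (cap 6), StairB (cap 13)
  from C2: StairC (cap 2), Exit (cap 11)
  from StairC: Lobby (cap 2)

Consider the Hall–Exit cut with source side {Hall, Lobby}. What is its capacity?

Edges leaving {Hall, Lobby}: Hall→C5 (8), Hall→C2 (4), Hall→StairC (2), Hall→StairB (8), Hall→Exit (6).
Cut capacity = 8 + 4 + 2 + 8 + 6 = 28.

28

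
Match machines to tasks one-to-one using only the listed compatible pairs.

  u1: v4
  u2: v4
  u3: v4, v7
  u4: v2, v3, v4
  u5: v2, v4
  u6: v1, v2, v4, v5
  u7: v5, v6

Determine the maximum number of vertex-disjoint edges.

Unit-capacity flow: source→left, listed edges, right→sink; max matching = max flow.
Augmenting path u1→v4 (+1); matched 1.
Augmenting path u3→v7 (+1); matched 2.
Augmenting path u4→v2 (+1); matched 3.
Augmenting path u6→v1 (+1); matched 4.
Augmenting path u7→v5 (+1); matched 5.
Augmenting path u5→v2→u4→v3 (+1); matched 6.
No augmenting path remains; maximum matching = 6.
König certificate: {u3, u4, u5, u6, u7, v4} is a vertex cover of size 6 (every listed pair touches it), so no matching can be larger.

6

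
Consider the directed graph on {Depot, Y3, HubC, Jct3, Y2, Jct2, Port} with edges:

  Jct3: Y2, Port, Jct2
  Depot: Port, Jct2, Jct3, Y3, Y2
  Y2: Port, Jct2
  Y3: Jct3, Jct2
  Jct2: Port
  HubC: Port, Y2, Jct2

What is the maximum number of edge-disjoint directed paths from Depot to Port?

Assign every edge capacity 1; by Menger, the answer equals the max flow.
Path Depot→Port (+1); total 1.
Path Depot→Jct3→Port (+1); total 2.
Path Depot→Y2→Port (+1); total 3.
Path Depot→Jct2→Port (+1); total 4.
No residual Depot→Port path; max flow = 4.
Certifying cut of size 4: {Depot→Port, Jct2→Port, Jct3→Port, Y2→Port}.

4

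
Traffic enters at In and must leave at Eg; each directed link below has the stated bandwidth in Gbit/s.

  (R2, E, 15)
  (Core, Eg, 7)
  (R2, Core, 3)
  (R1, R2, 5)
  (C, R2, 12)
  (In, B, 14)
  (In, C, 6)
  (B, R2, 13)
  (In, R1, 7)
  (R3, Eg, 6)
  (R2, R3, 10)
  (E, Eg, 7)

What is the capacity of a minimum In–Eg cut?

Augment In→C→R2→Core→Eg: bottleneck 3, flow now 3.
Augment In→C→R2→R3→Eg: bottleneck 3, flow now 6.
Augment In→R1→R2→R3→Eg: bottleneck 3, flow now 9.
Augment In→R1→R2→E→Eg: bottleneck 2, flow now 11.
Augment In→B→R2→E→Eg: bottleneck 5, flow now 16.
No augmenting path remains; maximum flow = 16.
By max-flow min-cut, the minimum cut capacity equals the max flow.
In the residual graph, reachable from In: {In, C, R1, B, R2, R3, E}.
Min-cut edges: R2→Core (3), R3→Eg (6), E→Eg (7); capacity 3 + 6 + 7 = 16.

16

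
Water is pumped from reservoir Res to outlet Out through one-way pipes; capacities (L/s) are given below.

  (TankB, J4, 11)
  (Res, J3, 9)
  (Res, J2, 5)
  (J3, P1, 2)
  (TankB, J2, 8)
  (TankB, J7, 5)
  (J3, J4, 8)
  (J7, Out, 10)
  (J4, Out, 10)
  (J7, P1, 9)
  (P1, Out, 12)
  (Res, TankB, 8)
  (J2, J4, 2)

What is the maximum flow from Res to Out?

Augment Res→TankB→J7→Out: bottleneck 5, flow now 5.
Augment Res→TankB→J4→Out: bottleneck 3, flow now 8.
Augment Res→J3→P1→Out: bottleneck 2, flow now 10.
Augment Res→J3→J4→Out: bottleneck 7, flow now 17.
No augmenting path remains; maximum flow = 17.
In the residual graph, reachable from Res: {Res, TankB, J3, J2, J4}.
Min-cut edges: TankB→J7 (5), J3→P1 (2), J4→Out (10); capacity 5 + 2 + 10 = 17.
This cut is saturated, so no flow can exceed 17.

17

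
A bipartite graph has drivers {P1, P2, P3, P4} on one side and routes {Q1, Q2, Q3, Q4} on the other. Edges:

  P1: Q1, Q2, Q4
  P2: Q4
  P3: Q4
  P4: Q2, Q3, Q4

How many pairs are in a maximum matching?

3

Unit-capacity flow: source→left, listed edges, right→sink; max matching = max flow.
Augmenting path P1→Q1 (+1); matched 1.
Augmenting path P2→Q4 (+1); matched 2.
Augmenting path P4→Q2 (+1); matched 3.
No augmenting path remains; maximum matching = 3.
König certificate: {P1, P4, Q4} is a vertex cover of size 3 (every listed pair touches it), so no matching can be larger.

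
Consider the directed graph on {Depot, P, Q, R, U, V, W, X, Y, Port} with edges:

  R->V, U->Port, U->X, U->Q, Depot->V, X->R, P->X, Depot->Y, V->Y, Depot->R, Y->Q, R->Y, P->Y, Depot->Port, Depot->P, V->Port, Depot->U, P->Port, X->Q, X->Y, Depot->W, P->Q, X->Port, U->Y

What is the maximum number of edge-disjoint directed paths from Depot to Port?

Assign every edge capacity 1; by Menger, the answer equals the max flow.
Path Depot→Port (+1); total 1.
Path Depot→P→Port (+1); total 2.
Path Depot→U→Port (+1); total 3.
Path Depot→V→Port (+1); total 4.
No residual Depot→Port path; max flow = 4.
Certifying cut of size 4: {Depot→P, Depot→Port, Depot→U, V→Port}.

4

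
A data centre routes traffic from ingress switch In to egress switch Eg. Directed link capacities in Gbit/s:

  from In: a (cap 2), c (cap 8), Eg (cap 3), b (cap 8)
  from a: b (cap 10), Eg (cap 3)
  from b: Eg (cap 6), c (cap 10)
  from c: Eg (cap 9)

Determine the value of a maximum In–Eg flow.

Augment In→Eg: bottleneck 3, flow now 3.
Augment In→a→Eg: bottleneck 2, flow now 5.
Augment In→b→Eg: bottleneck 6, flow now 11.
Augment In→c→Eg: bottleneck 8, flow now 19.
Augment In→b→c→Eg: bottleneck 1, flow now 20.
No augmenting path remains; maximum flow = 20.
In the residual graph, reachable from In: {In, b, c}.
Min-cut edges: In→a (2), In→Eg (3), b→Eg (6), c→Eg (9); capacity 2 + 3 + 6 + 9 = 20.
This cut is saturated, so no flow can exceed 20.

20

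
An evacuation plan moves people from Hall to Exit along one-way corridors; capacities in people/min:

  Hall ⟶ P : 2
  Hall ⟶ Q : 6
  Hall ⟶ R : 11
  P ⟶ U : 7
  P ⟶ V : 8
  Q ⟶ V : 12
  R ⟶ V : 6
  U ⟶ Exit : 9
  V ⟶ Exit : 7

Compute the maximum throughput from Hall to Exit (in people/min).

9

Augment Hall→P→U→Exit: bottleneck 2, flow now 2.
Augment Hall→Q→V→Exit: bottleneck 6, flow now 8.
Augment Hall→R→V→Exit: bottleneck 1, flow now 9.
No augmenting path remains; maximum flow = 9.
In the residual graph, reachable from Hall: {Hall, Q, R, V}.
Min-cut edges: Hall→P (2), V→Exit (7); capacity 2 + 7 = 9.
This cut is saturated, so no flow can exceed 9.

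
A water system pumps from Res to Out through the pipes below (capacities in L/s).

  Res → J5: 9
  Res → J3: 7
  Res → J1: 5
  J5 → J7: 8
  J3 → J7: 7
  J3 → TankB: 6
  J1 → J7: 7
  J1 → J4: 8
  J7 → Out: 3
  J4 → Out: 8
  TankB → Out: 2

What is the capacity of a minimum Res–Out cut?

Augment Res→J5→J7→Out: bottleneck 3, flow now 3.
Augment Res→J3→TankB→Out: bottleneck 2, flow now 5.
Augment Res→J1→J4→Out: bottleneck 5, flow now 10.
No augmenting path remains; maximum flow = 10.
By max-flow min-cut, the minimum cut capacity equals the max flow.
In the residual graph, reachable from Res: {Res, J5, J3, J7, TankB}.
Min-cut edges: Res→J1 (5), J7→Out (3), TankB→Out (2); capacity 5 + 3 + 2 = 10.

10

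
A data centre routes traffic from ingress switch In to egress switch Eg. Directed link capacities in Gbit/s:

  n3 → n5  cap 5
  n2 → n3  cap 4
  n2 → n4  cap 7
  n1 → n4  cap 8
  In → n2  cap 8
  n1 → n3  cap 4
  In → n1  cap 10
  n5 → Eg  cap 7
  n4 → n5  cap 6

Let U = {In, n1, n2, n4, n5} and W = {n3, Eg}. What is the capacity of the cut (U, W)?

15

Edges leaving {In, n1, n2, n4, n5}: n1→n3 (4), n2→n3 (4), n5→Eg (7).
Cut capacity = 4 + 4 + 7 = 15.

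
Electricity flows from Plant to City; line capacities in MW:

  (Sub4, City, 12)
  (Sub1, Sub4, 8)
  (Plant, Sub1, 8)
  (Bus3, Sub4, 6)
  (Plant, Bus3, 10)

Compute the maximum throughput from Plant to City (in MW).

12

Augment Plant→Bus3→Sub4→City: bottleneck 6, flow now 6.
Augment Plant→Sub1→Sub4→City: bottleneck 6, flow now 12.
No augmenting path remains; maximum flow = 12.
In the residual graph, reachable from Plant: {Plant, Bus3, Sub1, Sub4}.
Min-cut edges: Sub4→City (12); capacity 12 = 12.
This cut is saturated, so no flow can exceed 12.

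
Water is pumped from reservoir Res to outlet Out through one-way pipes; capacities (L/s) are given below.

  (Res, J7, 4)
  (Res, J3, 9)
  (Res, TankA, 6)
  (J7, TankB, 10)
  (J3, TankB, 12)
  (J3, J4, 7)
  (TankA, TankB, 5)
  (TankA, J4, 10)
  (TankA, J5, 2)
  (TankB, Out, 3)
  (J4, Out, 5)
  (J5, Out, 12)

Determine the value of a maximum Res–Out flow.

10

Augment Res→J7→TankB→Out: bottleneck 3, flow now 3.
Augment Res→J3→J4→Out: bottleneck 5, flow now 8.
Augment Res→TankA→J5→Out: bottleneck 2, flow now 10.
No augmenting path remains; maximum flow = 10.
In the residual graph, reachable from Res: {Res, J7, J3, TankA, TankB, J4}.
Min-cut edges: TankA→J5 (2), TankB→Out (3), J4→Out (5); capacity 2 + 3 + 5 = 10.
This cut is saturated, so no flow can exceed 10.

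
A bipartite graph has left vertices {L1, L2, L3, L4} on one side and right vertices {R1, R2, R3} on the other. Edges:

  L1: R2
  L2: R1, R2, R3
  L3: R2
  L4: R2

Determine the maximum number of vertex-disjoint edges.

2

Unit-capacity flow: source→left, listed edges, right→sink; max matching = max flow.
Augmenting path L1→R2 (+1); matched 1.
Augmenting path L2→R1 (+1); matched 2.
No augmenting path remains; maximum matching = 2.
König certificate: {L2, R2} is a vertex cover of size 2 (every listed pair touches it), so no matching can be larger.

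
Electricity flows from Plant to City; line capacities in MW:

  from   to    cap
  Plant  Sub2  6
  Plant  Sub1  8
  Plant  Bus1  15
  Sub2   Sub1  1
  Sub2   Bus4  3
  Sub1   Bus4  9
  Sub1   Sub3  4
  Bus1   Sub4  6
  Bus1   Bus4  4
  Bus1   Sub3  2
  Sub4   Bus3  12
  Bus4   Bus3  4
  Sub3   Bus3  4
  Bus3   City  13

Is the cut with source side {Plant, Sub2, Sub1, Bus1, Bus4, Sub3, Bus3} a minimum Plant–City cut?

No — its capacity is 19, but the minimum cut has capacity 13.

Given cut capacity: 6 + 13 = 19.
Augment Plant→Sub2→Bus4→Bus3→City: bottleneck 3, flow now 3.
Augment Plant→Sub1→Bus4→Bus3→City: bottleneck 1, flow now 4.
Augment Plant→Sub1→Sub3→Bus3→City: bottleneck 4, flow now 8.
Augment Plant→Bus1→Sub4→Bus3→City: bottleneck 5, flow now 13.
No augmenting path remains; maximum flow = 13.
In the residual graph, reachable from Plant: {Plant, Sub2, Sub1, Bus1, Sub4, Bus4, Sub3, Bus3}.
Min-cut edges: Bus3→City (13); capacity 13 = 13.
Cut capacity 19 exceeds the max flow 13, so it is not minimum.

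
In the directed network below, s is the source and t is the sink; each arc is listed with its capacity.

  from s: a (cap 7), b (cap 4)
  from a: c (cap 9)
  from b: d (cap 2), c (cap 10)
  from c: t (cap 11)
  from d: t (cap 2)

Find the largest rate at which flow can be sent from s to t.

Augment s→a→c→t: bottleneck 7, flow now 7.
Augment s→b→c→t: bottleneck 4, flow now 11.
No augmenting path remains; maximum flow = 11.
In the residual graph, reachable from s: {s}.
Min-cut edges: s→a (7), s→b (4); capacity 7 + 4 = 11.
This cut is saturated, so no flow can exceed 11.

11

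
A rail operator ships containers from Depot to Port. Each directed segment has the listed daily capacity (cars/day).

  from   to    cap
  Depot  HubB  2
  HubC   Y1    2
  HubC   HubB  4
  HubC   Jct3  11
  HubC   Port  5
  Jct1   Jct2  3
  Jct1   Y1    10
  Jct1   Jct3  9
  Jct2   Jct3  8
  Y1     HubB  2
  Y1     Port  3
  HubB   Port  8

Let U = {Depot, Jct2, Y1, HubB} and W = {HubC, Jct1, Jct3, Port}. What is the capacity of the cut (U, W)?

Edges leaving {Depot, Jct2, Y1, HubB}: Jct2→Jct3 (8), Y1→Port (3), HubB→Port (8).
Cut capacity = 8 + 3 + 8 = 19.

19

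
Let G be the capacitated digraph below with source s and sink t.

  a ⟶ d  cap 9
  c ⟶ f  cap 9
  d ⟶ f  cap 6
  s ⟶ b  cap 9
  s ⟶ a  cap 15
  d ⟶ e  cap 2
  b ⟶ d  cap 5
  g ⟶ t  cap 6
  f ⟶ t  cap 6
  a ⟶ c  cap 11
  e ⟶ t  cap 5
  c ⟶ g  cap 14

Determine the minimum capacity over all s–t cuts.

14

Augment s→a→c→f→t: bottleneck 6, flow now 6.
Augment s→a→c→g→t: bottleneck 5, flow now 11.
Augment s→a→d→e→t: bottleneck 2, flow now 13.
Augment s→a→d→f→c→g→t: bottleneck 1, flow now 14. (uses reverse residual edge)
No augmenting path remains; maximum flow = 14.
By max-flow min-cut, the minimum cut capacity equals the max flow.
In the residual graph, reachable from s: {s, a, b, c, d, f, g}.
Min-cut edges: d→e (2), f→t (6), g→t (6); capacity 2 + 6 + 6 = 14.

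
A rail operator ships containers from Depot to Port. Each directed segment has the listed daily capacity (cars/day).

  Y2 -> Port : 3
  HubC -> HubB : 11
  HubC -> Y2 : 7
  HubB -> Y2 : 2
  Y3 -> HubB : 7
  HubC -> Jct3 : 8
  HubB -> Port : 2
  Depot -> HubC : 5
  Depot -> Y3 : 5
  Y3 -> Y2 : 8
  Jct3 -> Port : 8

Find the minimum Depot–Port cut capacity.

Augment Depot→HubC→Jct3→Port: bottleneck 5, flow now 5.
Augment Depot→Y3→Y2→Port: bottleneck 3, flow now 8.
Augment Depot→Y3→HubB→Port: bottleneck 2, flow now 10.
No augmenting path remains; maximum flow = 10.
By max-flow min-cut, the minimum cut capacity equals the max flow.
In the residual graph, reachable from Depot: {Depot}.
Min-cut edges: Depot→HubC (5), Depot→Y3 (5); capacity 5 + 5 = 10.

10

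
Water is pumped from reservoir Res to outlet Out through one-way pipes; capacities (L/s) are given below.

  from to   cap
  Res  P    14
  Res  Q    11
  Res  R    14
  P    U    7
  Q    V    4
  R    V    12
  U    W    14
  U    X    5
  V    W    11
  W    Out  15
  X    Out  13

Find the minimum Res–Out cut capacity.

18

Augment Res→P→U→W→Out: bottleneck 7, flow now 7.
Augment Res→Q→V→W→Out: bottleneck 4, flow now 11.
Augment Res→R→V→W→Out: bottleneck 4, flow now 15.
Augment Res→R→V→W→U→X→Out: bottleneck 3, flow now 18. (uses reverse residual edge)
No augmenting path remains; maximum flow = 18.
By max-flow min-cut, the minimum cut capacity equals the max flow.
In the residual graph, reachable from Res: {Res, P, Q, R, V}.
Min-cut edges: P→U (7), V→W (11); capacity 7 + 11 = 18.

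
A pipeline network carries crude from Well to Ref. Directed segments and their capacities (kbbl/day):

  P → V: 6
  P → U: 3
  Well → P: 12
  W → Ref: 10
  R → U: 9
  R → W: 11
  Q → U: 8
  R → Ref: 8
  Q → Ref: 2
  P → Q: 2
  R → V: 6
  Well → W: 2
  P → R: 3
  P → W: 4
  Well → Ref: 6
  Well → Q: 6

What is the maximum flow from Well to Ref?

17

Augment Well→Ref: bottleneck 6, flow now 6.
Augment Well→Q→Ref: bottleneck 2, flow now 8.
Augment Well→W→Ref: bottleneck 2, flow now 10.
Augment Well→P→R→Ref: bottleneck 3, flow now 13.
Augment Well→P→W→Ref: bottleneck 4, flow now 17.
No augmenting path remains; maximum flow = 17.
In the residual graph, reachable from Well: {Well, P, Q, U, V}.
Min-cut edges: Well→W (2), Well→Ref (6), P→R (3), P→W (4), Q→Ref (2); capacity 2 + 6 + 3 + 4 + 2 = 17.
This cut is saturated, so no flow can exceed 17.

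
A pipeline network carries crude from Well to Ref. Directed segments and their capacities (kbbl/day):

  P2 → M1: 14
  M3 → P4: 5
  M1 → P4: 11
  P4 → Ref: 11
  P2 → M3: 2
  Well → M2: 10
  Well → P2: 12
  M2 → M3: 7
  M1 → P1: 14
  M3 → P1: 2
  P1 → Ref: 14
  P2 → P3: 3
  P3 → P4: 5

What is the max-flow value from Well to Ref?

Augment Well→M2→M3→P4→Ref: bottleneck 5, flow now 5.
Augment Well→M2→M3→P1→Ref: bottleneck 2, flow now 7.
Augment Well→P2→M1→P4→Ref: bottleneck 6, flow now 13.
Augment Well→P2→M1→P1→Ref: bottleneck 6, flow now 19.
No augmenting path remains; maximum flow = 19.
In the residual graph, reachable from Well: {Well, M2}.
Min-cut edges: Well→P2 (12), M2→M3 (7); capacity 12 + 7 = 19.
This cut is saturated, so no flow can exceed 19.

19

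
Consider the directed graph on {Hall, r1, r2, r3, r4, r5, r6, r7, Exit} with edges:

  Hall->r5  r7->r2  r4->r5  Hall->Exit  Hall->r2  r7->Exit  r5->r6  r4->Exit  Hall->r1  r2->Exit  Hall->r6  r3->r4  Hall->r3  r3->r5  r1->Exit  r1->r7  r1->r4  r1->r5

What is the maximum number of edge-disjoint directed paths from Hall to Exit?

Assign every edge capacity 1; by Menger, the answer equals the max flow.
Path Hall→Exit (+1); total 1.
Path Hall→r1→Exit (+1); total 2.
Path Hall→r2→Exit (+1); total 3.
Path Hall→r3→r4→Exit (+1); total 4.
No residual Hall→Exit path; max flow = 4.
Certifying cut of size 4: {Hall→Exit, Hall→r1, Hall→r2, Hall→r3}.

4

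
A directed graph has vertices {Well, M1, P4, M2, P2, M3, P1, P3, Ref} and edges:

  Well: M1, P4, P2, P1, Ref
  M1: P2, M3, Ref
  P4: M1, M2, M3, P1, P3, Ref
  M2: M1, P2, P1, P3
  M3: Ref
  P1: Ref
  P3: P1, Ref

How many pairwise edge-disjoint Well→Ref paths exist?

4

Assign every edge capacity 1; by Menger, the answer equals the max flow.
Path Well→Ref (+1); total 1.
Path Well→M1→Ref (+1); total 2.
Path Well→P4→Ref (+1); total 3.
Path Well→P1→Ref (+1); total 4.
No residual Well→Ref path; max flow = 4.
Certifying cut of size 4: {Well→M1, Well→P1, Well→P4, Well→Ref}.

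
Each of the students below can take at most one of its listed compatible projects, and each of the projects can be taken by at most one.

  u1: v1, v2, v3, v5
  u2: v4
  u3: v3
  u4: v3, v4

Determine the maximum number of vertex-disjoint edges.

Unit-capacity flow: source→left, listed edges, right→sink; max matching = max flow.
Augmenting path u1→v1 (+1); matched 1.
Augmenting path u2→v4 (+1); matched 2.
Augmenting path u3→v3 (+1); matched 3.
No augmenting path remains; maximum matching = 3.
König certificate: {u1, v3, v4} is a vertex cover of size 3 (every listed pair touches it), so no matching can be larger.

3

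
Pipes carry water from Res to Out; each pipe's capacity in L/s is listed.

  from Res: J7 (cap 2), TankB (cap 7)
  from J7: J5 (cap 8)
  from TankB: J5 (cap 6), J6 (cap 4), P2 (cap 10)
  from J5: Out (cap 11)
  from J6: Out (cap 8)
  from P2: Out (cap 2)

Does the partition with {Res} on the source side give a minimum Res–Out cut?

Given cut capacity: 2 + 7 = 9.
Augment Res→J7→J5→Out: bottleneck 2, flow now 2.
Augment Res→TankB→J5→Out: bottleneck 6, flow now 8.
Augment Res→TankB→J6→Out: bottleneck 1, flow now 9.
No augmenting path remains; maximum flow = 9.
Cut capacity 9 equals the max flow, so it is a minimum cut.

Yes — it is a minimum cut (capacity 9).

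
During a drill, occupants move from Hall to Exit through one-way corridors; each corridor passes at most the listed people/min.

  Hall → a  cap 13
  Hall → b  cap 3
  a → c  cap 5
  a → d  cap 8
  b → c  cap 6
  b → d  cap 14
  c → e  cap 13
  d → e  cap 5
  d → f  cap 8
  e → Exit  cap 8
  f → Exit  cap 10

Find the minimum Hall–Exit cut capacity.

Augment Hall→a→c→e→Exit: bottleneck 5, flow now 5.
Augment Hall→a→d→e→Exit: bottleneck 3, flow now 8.
Augment Hall→a→d→f→Exit: bottleneck 5, flow now 13.
Augment Hall→b→d→f→Exit: bottleneck 3, flow now 16.
No augmenting path remains; maximum flow = 16.
By max-flow min-cut, the minimum cut capacity equals the max flow.
In the residual graph, reachable from Hall: {Hall}.
Min-cut edges: Hall→a (13), Hall→b (3); capacity 13 + 3 = 16.

16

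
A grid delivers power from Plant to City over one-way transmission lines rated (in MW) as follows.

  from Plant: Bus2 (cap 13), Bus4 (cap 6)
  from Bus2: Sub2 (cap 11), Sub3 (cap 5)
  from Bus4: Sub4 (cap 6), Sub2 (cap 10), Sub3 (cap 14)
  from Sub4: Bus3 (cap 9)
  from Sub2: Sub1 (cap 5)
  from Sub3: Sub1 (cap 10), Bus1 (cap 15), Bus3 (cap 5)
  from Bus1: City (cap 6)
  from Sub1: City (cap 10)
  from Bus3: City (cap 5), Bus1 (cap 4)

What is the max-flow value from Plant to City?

Augment Plant→Bus2→Sub2→Sub1→City: bottleneck 5, flow now 5.
Augment Plant→Bus2→Sub3→Bus1→City: bottleneck 5, flow now 10.
Augment Plant→Bus4→Sub4→Bus3→City: bottleneck 5, flow now 15.
Augment Plant→Bus4→Sub3→Bus1→City: bottleneck 1, flow now 16.
No augmenting path remains; maximum flow = 16.
In the residual graph, reachable from Plant: {Plant, Bus2, Sub2}.
Min-cut edges: Plant→Bus4 (6), Bus2→Sub3 (5), Sub2→Sub1 (5); capacity 6 + 5 + 5 = 16.
This cut is saturated, so no flow can exceed 16.

16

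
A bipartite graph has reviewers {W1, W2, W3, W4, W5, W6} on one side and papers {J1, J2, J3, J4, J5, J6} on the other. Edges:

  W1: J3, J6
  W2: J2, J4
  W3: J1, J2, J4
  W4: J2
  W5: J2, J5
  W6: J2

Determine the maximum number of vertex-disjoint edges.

5

Unit-capacity flow: source→left, listed edges, right→sink; max matching = max flow.
Augmenting path W1→J3 (+1); matched 1.
Augmenting path W2→J2 (+1); matched 2.
Augmenting path W3→J1 (+1); matched 3.
Augmenting path W5→J5 (+1); matched 4.
Augmenting path W4→J2→W2→J4 (+1); matched 5.
No augmenting path remains; maximum matching = 5.
König certificate: {W1, W2, W3, W5, J2} is a vertex cover of size 5 (every listed pair touches it), so no matching can be larger.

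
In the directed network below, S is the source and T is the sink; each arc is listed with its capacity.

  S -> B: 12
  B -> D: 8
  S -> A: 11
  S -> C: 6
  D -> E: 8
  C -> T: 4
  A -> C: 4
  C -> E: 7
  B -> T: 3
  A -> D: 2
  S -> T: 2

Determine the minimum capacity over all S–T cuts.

9

Augment S→T: bottleneck 2, flow now 2.
Augment S→B→T: bottleneck 3, flow now 5.
Augment S→C→T: bottleneck 4, flow now 9.
No augmenting path remains; maximum flow = 9.
By max-flow min-cut, the minimum cut capacity equals the max flow.
In the residual graph, reachable from S: {S, A, B, C, D, E}.
Min-cut edges: S→T (2), B→T (3), C→T (4); capacity 2 + 3 + 4 = 9.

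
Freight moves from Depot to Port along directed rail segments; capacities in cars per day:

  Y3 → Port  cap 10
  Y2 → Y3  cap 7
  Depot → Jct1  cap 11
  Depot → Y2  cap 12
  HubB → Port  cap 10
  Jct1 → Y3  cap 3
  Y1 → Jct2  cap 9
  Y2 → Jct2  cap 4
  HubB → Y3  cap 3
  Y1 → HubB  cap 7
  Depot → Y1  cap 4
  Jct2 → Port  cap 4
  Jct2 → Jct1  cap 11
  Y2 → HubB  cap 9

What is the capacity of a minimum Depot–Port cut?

19

Augment Depot→Y1→Jct2→Port: bottleneck 4, flow now 4.
Augment Depot→Jct1→Y3→Port: bottleneck 3, flow now 7.
Augment Depot→Y2→Y3→Port: bottleneck 7, flow now 14.
Augment Depot→Y2→HubB→Port: bottleneck 5, flow now 19.
No augmenting path remains; maximum flow = 19.
By max-flow min-cut, the minimum cut capacity equals the max flow.
In the residual graph, reachable from Depot: {Depot, Jct1}.
Min-cut edges: Depot→Y1 (4), Depot→Y2 (12), Jct1→Y3 (3); capacity 4 + 12 + 3 = 19.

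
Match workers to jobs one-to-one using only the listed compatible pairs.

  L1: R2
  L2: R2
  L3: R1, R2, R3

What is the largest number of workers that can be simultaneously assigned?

Unit-capacity flow: source→left, listed edges, right→sink; max matching = max flow.
Augmenting path L1→R2 (+1); matched 1.
Augmenting path L3→R1 (+1); matched 2.
No augmenting path remains; maximum matching = 2.
König certificate: {L3, R2} is a vertex cover of size 2 (every listed pair touches it), so no matching can be larger.

2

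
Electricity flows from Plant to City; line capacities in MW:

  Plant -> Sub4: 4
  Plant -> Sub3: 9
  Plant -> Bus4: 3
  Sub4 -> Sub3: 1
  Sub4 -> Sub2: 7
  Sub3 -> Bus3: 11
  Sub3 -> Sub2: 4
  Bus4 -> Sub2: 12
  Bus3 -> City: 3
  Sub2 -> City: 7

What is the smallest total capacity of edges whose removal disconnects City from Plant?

10

Augment Plant→Sub4→Sub2→City: bottleneck 4, flow now 4.
Augment Plant→Sub3→Bus3→City: bottleneck 3, flow now 7.
Augment Plant→Sub3→Sub2→City: bottleneck 3, flow now 10.
No augmenting path remains; maximum flow = 10.
By max-flow min-cut, the minimum cut capacity equals the max flow.
In the residual graph, reachable from Plant: {Plant, Sub4, Sub3, Bus4, Bus3, Sub2}.
Min-cut edges: Bus3→City (3), Sub2→City (7); capacity 3 + 7 = 10.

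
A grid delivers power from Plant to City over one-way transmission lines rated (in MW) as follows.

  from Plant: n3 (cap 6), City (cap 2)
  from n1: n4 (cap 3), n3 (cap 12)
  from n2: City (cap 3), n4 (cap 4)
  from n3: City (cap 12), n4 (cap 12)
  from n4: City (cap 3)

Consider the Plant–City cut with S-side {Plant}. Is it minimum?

Yes — it is a minimum cut (capacity 8).

Given cut capacity: 6 + 2 = 8.
Augment Plant→City: bottleneck 2, flow now 2.
Augment Plant→n3→City: bottleneck 6, flow now 8.
No augmenting path remains; maximum flow = 8.
Cut capacity 8 equals the max flow, so it is a minimum cut.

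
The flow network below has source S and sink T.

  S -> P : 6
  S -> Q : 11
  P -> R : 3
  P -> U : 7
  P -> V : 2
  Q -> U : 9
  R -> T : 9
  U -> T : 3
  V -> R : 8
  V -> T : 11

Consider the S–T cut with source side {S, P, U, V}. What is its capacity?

36

Edges leaving {S, P, U, V}: S→Q (11), P→R (3), U→T (3), V→R (8), V→T (11).
Cut capacity = 11 + 3 + 3 + 8 + 11 = 36.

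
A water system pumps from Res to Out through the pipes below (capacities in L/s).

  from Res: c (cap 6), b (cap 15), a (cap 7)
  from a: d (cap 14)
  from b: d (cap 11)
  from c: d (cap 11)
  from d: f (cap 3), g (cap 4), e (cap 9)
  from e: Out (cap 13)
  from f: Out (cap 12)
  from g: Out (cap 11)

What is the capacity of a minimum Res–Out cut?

16

Augment Res→a→d→e→Out: bottleneck 7, flow now 7.
Augment Res→b→d→e→Out: bottleneck 2, flow now 9.
Augment Res→b→d→f→Out: bottleneck 3, flow now 12.
Augment Res→b→d→g→Out: bottleneck 4, flow now 16.
No augmenting path remains; maximum flow = 16.
By max-flow min-cut, the minimum cut capacity equals the max flow.
In the residual graph, reachable from Res: {Res, a, b, c, d}.
Min-cut edges: d→e (9), d→f (3), d→g (4); capacity 9 + 3 + 4 = 16.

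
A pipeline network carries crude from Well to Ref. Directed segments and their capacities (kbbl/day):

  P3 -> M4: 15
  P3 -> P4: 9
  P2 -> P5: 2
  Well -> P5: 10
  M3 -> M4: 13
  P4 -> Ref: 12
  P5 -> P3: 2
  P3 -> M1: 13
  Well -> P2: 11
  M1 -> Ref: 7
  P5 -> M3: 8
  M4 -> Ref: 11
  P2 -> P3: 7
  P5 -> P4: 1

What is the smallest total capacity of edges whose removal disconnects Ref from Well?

Augment Well→P5→P4→Ref: bottleneck 1, flow now 1.
Augment Well→P2→P3→M1→Ref: bottleneck 7, flow now 8.
Augment Well→P5→P3→M4→Ref: bottleneck 2, flow now 10.
Augment Well→P5→M3→M4→Ref: bottleneck 7, flow now 17.
Augment Well→P2→P5→M3→M4→Ref: bottleneck 1, flow now 18.
No augmenting path remains; maximum flow = 18.
By max-flow min-cut, the minimum cut capacity equals the max flow.
In the residual graph, reachable from Well: {Well, P2, P5}.
Min-cut edges: P2→P3 (7), P5→P3 (2), P5→M3 (8), P5→P4 (1); capacity 7 + 2 + 8 + 1 = 18.

18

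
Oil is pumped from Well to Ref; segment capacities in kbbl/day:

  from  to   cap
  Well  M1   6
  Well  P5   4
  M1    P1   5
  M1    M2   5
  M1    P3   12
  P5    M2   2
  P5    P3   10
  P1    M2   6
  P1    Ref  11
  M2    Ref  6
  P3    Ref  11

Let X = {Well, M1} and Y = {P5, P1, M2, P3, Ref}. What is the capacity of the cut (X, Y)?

Edges leaving {Well, M1}: Well→P5 (4), M1→P1 (5), M1→M2 (5), M1→P3 (12).
Cut capacity = 4 + 5 + 5 + 12 = 26.

26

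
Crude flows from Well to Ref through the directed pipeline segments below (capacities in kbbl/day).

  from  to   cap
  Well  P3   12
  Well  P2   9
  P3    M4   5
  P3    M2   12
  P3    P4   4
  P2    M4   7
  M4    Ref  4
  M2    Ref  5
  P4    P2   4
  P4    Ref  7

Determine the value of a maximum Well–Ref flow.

Augment Well→P3→M4→Ref: bottleneck 4, flow now 4.
Augment Well→P3→M2→Ref: bottleneck 5, flow now 9.
Augment Well→P3→P4→Ref: bottleneck 3, flow now 12.
Augment Well→P2→M4→P3→P4→Ref: bottleneck 1, flow now 13. (uses reverse residual edge)
No augmenting path remains; maximum flow = 13.
In the residual graph, reachable from Well: {Well, P3, P2, M4, M2}.
Min-cut edges: P3→P4 (4), M4→Ref (4), M2→Ref (5); capacity 4 + 4 + 5 = 13.
This cut is saturated, so no flow can exceed 13.

13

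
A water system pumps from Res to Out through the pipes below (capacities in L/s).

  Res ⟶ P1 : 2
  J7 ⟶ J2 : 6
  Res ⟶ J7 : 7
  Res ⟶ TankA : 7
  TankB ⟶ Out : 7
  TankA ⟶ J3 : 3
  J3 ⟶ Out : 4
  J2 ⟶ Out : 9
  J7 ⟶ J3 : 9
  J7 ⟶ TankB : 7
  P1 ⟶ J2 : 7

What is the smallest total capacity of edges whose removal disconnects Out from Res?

Augment Res→TankA→J3→Out: bottleneck 3, flow now 3.
Augment Res→P1→J2→Out: bottleneck 2, flow now 5.
Augment Res→J7→TankB→Out: bottleneck 7, flow now 12.
No augmenting path remains; maximum flow = 12.
By max-flow min-cut, the minimum cut capacity equals the max flow.
In the residual graph, reachable from Res: {Res, TankA}.
Min-cut edges: Res→P1 (2), Res→J7 (7), TankA→J3 (3); capacity 2 + 7 + 3 = 12.

12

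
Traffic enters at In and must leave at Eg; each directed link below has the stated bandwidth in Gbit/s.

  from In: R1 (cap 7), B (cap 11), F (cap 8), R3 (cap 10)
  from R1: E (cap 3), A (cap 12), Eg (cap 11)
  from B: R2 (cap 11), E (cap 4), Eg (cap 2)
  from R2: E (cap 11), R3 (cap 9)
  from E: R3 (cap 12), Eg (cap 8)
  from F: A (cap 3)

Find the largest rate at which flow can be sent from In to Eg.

Augment In→R1→Eg: bottleneck 7, flow now 7.
Augment In→B→Eg: bottleneck 2, flow now 9.
Augment In→B→E→Eg: bottleneck 4, flow now 13.
Augment In→B→R2→E→Eg: bottleneck 4, flow now 17.
No augmenting path remains; maximum flow = 17.
In the residual graph, reachable from In: {In, B, R2, E, F, R3, A}.
Min-cut edges: In→R1 (7), B→Eg (2), E→Eg (8); capacity 7 + 2 + 8 = 17.
This cut is saturated, so no flow can exceed 17.

17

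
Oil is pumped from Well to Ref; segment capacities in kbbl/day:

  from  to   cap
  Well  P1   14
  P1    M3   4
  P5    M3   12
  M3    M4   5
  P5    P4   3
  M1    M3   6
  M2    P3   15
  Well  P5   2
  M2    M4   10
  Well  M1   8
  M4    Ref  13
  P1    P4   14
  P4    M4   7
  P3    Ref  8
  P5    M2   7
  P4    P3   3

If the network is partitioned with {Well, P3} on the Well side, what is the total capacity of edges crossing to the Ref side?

Edges leaving {Well, P3}: Well→P1 (14), Well→P5 (2), Well→M1 (8), P3→Ref (8).
Cut capacity = 14 + 2 + 8 + 8 = 32.

32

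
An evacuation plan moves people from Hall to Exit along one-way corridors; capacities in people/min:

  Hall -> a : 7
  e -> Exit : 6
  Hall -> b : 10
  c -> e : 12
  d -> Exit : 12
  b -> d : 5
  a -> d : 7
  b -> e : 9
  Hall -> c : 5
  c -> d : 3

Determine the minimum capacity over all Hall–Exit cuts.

Augment Hall→a→d→Exit: bottleneck 7, flow now 7.
Augment Hall→b→d→Exit: bottleneck 5, flow now 12.
Augment Hall→b→e→Exit: bottleneck 5, flow now 17.
Augment Hall→c→e→Exit: bottleneck 1, flow now 18.
No augmenting path remains; maximum flow = 18.
By max-flow min-cut, the minimum cut capacity equals the max flow.
In the residual graph, reachable from Hall: {Hall, a, b, c, d, e}.
Min-cut edges: d→Exit (12), e→Exit (6); capacity 12 + 6 = 18.

18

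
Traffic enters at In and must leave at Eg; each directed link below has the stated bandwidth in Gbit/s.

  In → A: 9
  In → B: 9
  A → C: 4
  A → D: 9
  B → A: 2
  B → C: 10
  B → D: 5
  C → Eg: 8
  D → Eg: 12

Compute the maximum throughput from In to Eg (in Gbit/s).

Augment In→A→C→Eg: bottleneck 4, flow now 4.
Augment In→A→D→Eg: bottleneck 5, flow now 9.
Augment In→B→C→Eg: bottleneck 4, flow now 13.
Augment In→B→D→Eg: bottleneck 5, flow now 18.
No augmenting path remains; maximum flow = 18.
In the residual graph, reachable from In: {In}.
Min-cut edges: In→A (9), In→B (9); capacity 9 + 9 = 18.
This cut is saturated, so no flow can exceed 18.

18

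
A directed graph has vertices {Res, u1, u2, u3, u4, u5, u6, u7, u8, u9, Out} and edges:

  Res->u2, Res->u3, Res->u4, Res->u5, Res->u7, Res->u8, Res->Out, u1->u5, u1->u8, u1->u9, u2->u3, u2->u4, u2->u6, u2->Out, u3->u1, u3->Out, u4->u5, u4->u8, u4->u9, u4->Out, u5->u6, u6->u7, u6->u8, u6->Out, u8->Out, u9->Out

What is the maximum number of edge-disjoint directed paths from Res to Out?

Assign every edge capacity 1; by Menger, the answer equals the max flow.
Path Res→Out (+1); total 1.
Path Res→u2→Out (+1); total 2.
Path Res→u3→Out (+1); total 3.
Path Res→u4→Out (+1); total 4.
Path Res→u8→Out (+1); total 5.
Path Res→u5→u6→Out (+1); total 6.
No residual Res→Out path; max flow = 6.
Certifying cut of size 6: {Res→Out, Res→u2, Res→u3, Res→u4, Res→u5, Res→u8}.

6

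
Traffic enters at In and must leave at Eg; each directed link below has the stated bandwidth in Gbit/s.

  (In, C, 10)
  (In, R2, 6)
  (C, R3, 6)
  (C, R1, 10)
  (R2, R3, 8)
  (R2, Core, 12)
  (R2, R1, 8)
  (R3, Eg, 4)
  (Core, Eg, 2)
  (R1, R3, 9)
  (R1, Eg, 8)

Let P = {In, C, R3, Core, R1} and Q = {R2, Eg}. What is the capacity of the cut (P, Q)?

Edges leaving {In, C, R3, Core, R1}: In→R2 (6), R3→Eg (4), Core→Eg (2), R1→Eg (8).
Cut capacity = 6 + 4 + 2 + 8 = 20.

20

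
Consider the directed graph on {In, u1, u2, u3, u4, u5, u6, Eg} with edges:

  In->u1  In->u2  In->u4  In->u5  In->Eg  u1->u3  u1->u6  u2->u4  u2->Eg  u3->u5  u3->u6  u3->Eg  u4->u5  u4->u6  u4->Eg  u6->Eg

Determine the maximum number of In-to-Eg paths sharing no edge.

4

Assign every edge capacity 1; by Menger, the answer equals the max flow.
Path In→Eg (+1); total 1.
Path In→u2→Eg (+1); total 2.
Path In→u4→Eg (+1); total 3.
Path In→u1→u3→Eg (+1); total 4.
No residual In→Eg path; max flow = 4.
Certifying cut of size 4: {In→Eg, In→u1, In→u2, In→u4}.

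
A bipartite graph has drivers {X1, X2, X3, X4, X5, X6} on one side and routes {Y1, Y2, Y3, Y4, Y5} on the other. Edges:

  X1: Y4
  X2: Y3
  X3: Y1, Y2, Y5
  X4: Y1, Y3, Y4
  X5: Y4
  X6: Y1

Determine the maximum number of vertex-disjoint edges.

Unit-capacity flow: source→left, listed edges, right→sink; max matching = max flow.
Augmenting path X1→Y4 (+1); matched 1.
Augmenting path X2→Y3 (+1); matched 2.
Augmenting path X3→Y1 (+1); matched 3.
Augmenting path X4→Y1→X3→Y2 (+1); matched 4.
No augmenting path remains; maximum matching = 4.
König certificate: {X3, Y1, Y3, Y4} is a vertex cover of size 4 (every listed pair touches it), so no matching can be larger.

4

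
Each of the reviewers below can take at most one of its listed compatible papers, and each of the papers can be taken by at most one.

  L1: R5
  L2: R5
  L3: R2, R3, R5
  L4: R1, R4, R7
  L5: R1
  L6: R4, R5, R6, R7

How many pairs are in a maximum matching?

5

Unit-capacity flow: source→left, listed edges, right→sink; max matching = max flow.
Augmenting path L1→R5 (+1); matched 1.
Augmenting path L3→R2 (+1); matched 2.
Augmenting path L4→R1 (+1); matched 3.
Augmenting path L6→R4 (+1); matched 4.
Augmenting path L5→R1→L4→R7 (+1); matched 5.
No augmenting path remains; maximum matching = 5.
König certificate: {L3, L4, L5, L6, R5} is a vertex cover of size 5 (every listed pair touches it), so no matching can be larger.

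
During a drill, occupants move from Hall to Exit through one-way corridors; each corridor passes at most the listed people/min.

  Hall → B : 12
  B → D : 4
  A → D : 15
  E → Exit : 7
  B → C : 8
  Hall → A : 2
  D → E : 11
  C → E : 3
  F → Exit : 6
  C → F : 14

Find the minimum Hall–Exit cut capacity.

Augment Hall→A→D→E→Exit: bottleneck 2, flow now 2.
Augment Hall→B→C→E→Exit: bottleneck 3, flow now 5.
Augment Hall→B→C→F→Exit: bottleneck 5, flow now 10.
Augment Hall→B→D→E→Exit: bottleneck 2, flow now 12.
Augment Hall→B→D→E→C→F→Exit: bottleneck 1, flow now 13. (uses reverse residual edge)
No augmenting path remains; maximum flow = 13.
By max-flow min-cut, the minimum cut capacity equals the max flow.
In the residual graph, reachable from Hall: {Hall, A, B, C, D, E, F}.
Min-cut edges: E→Exit (7), F→Exit (6); capacity 7 + 6 = 13.

13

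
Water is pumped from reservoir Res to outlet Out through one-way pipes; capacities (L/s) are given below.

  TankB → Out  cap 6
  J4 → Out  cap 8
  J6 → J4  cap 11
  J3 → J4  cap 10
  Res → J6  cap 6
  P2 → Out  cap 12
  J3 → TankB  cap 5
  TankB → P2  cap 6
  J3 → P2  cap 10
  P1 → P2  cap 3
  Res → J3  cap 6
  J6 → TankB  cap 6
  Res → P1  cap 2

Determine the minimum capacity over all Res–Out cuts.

14

Augment Res→J6→TankB→Out: bottleneck 6, flow now 6.
Augment Res→J3→P2→Out: bottleneck 6, flow now 12.
Augment Res→P1→P2→Out: bottleneck 2, flow now 14.
No augmenting path remains; maximum flow = 14.
By max-flow min-cut, the minimum cut capacity equals the max flow.
In the residual graph, reachable from Res: {Res}.
Min-cut edges: Res→J6 (6), Res→J3 (6), Res→P1 (2); capacity 6 + 6 + 2 = 14.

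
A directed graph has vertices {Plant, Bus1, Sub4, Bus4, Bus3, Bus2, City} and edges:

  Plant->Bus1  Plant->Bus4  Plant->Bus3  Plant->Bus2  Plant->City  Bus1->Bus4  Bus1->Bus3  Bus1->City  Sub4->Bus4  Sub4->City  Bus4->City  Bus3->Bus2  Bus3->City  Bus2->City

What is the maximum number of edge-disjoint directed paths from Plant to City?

Assign every edge capacity 1; by Menger, the answer equals the max flow.
Path Plant→City (+1); total 1.
Path Plant→Bus1→City (+1); total 2.
Path Plant→Bus4→City (+1); total 3.
Path Plant→Bus3→City (+1); total 4.
Path Plant→Bus2→City (+1); total 5.
No residual Plant→City path; max flow = 5.
Certifying cut of size 5: {Plant→Bus1, Plant→Bus2, Plant→Bus3, Plant→Bus4, Plant→City}.

5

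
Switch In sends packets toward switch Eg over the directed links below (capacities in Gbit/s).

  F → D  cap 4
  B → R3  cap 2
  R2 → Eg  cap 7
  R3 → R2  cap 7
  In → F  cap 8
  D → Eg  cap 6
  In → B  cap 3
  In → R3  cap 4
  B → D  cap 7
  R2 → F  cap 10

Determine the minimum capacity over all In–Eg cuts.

11

Augment In→B→D→Eg: bottleneck 3, flow now 3.
Augment In→F→D→Eg: bottleneck 3, flow now 6.
Augment In→R3→R2→Eg: bottleneck 4, flow now 10.
Augment In→F→D→B→R3→R2→Eg: bottleneck 1, flow now 11. (uses reverse residual edge)
No augmenting path remains; maximum flow = 11.
By max-flow min-cut, the minimum cut capacity equals the max flow.
In the residual graph, reachable from In: {In, F}.
Min-cut edges: In→B (3), In→R3 (4), F→D (4); capacity 3 + 4 + 4 = 11.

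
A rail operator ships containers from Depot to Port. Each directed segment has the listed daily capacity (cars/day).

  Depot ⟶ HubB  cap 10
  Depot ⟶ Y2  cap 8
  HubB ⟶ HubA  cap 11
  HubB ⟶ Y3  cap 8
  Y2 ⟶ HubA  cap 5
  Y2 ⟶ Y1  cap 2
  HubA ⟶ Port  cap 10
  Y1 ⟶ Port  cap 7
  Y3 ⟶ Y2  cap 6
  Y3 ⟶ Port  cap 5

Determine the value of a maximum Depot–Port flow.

17

Augment Depot→HubB→HubA→Port: bottleneck 10, flow now 10.
Augment Depot→Y2→Y1→Port: bottleneck 2, flow now 12.
Augment Depot→Y2→HubA→HubB→Y3→Port: bottleneck 5, flow now 17. (uses reverse residual edge)
No augmenting path remains; maximum flow = 17.
In the residual graph, reachable from Depot: {Depot, Y2}.
Min-cut edges: Depot→HubB (10), Y2→HubA (5), Y2→Y1 (2); capacity 10 + 5 + 2 = 17.
This cut is saturated, so no flow can exceed 17.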